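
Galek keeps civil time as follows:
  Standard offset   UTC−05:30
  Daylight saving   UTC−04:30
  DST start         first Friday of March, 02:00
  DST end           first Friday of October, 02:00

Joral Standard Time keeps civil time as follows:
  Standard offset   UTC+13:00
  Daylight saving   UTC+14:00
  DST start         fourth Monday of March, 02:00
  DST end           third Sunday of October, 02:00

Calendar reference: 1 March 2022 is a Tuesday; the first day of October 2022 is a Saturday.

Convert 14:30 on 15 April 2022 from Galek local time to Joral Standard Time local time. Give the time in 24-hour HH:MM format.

1 March 2022 is a Tuesday, so the first Friday is March 4.
1 October 2022 is a Saturday, so the first Friday is October 7.
Daylight saving runs 4 March – 7 October; 15 April 2022 is inside that window, so Galek is at UTC−04:30.
14:30 Galek + 4h30m = 19:00 UTC.
1 March 2022 is a Tuesday, so the first Monday is March 7 and the fourth is March 28.
1 October 2022 is a Saturday, so the first Sunday is October 2 and the third is October 16.
At the standard offset (UTC+13:00), 19:00 UTC + 13h = 08:00 Joral Standard Time standard time (rolling into the next day, 16 April 2022).
The standard-time date in Joral Standard Time, 16 April 2022, lies within the daylight-saving period (28 March – 16 October), so Joral Standard Time is on daylight time, UTC+14:00.
19:00 UTC + 14h = 09:00 Joral Standard Time (rolling into the next day, 16 April 2022).

09:00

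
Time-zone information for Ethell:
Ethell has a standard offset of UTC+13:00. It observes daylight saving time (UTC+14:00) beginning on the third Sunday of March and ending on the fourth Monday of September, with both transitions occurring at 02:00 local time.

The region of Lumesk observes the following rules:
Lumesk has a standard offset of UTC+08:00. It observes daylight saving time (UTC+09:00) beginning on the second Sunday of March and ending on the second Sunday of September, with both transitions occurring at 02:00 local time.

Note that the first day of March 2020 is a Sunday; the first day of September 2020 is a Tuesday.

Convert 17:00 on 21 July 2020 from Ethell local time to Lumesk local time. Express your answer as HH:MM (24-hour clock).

12:00

1 March 2020 is a Sunday, so the first Sunday is March 1 and the third is March 15.
1 September 2020 is a Tuesday, so the first Monday is September 7 and the fourth is September 28.
Daylight saving runs 15 March – 28 September; 21 July 2020 is inside that window, so Ethell is at UTC+14:00.
17:00 Ethell − 14h = 03:00 UTC.
1 March 2020 is a Sunday, so the first Sunday is March 1 and the second is March 8.
1 September 2020 is a Tuesday, so the first Sunday is September 6 and the second is September 13.
At the standard offset (UTC+08:00), 03:00 UTC + 8h = 11:00 Lumesk standard time.
Daylight saving runs 8 March – 13 September; the standard-time date in Lumesk, 21 July 2020, is inside that window, so Lumesk is at UTC+09:00.
03:00 UTC + 9h = 12:00 Lumesk.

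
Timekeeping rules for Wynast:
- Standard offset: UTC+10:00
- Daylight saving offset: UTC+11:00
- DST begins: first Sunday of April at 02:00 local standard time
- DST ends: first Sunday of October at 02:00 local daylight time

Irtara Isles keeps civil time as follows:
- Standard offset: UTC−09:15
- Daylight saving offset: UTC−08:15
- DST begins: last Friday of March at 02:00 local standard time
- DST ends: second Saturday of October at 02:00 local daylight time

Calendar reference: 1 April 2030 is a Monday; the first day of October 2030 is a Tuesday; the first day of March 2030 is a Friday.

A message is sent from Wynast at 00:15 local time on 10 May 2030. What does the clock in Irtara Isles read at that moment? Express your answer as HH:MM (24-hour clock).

05:00

1 April 2030 is a Monday, so the first Sunday is April 7.
1 October 2030 is a Tuesday, so the first Sunday is October 6.
10 May 2030 falls between 7 April and 6 October, so daylight saving is in effect and Wynast is at UTC+11:00.
00:15 Wynast − 11h = 13:15 UTC (rolling into the previous day, 9 May 2030).
1 March 2030 is a Friday, so Fridays fall on 1, 8, 15, 22, 29; the last is March 29.
1 October 2030 is a Tuesday, so the first Saturday is October 5 and the second is October 12.
At the standard offset (UTC−09:15), 13:15 UTC − 9h15m = 04:00 Irtara Isles standard time.
The standard-time date in Irtara Isles, 9 May 2030, lies within the daylight-saving period (29 March – 12 October), so Irtara Isles is on daylight time, UTC−08:15.
13:15 UTC − 8h15m = 05:00 Irtara Isles.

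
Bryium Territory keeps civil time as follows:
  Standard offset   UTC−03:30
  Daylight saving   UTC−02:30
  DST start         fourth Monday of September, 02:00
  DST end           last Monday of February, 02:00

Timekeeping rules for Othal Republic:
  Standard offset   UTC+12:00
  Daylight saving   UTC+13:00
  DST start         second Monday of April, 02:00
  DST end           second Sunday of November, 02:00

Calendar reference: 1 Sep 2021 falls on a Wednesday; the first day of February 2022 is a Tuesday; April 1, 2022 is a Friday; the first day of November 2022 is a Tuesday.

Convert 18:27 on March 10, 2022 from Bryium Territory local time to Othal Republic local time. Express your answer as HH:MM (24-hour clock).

09:57

1 September 2021 is a Wednesday, so the first Monday is September 6 and the fourth is September 27.
1 February 2022 is a Tuesday, so Mondays fall on 7, 14, 21, 28; the last is February 28.
March 10, 2022 does not fall between 27 September 2021 and 28 February 2022, so daylight saving is not in effect and Bryium Territory is at UTC−03:30.
18:27 Bryium Territory + 3h30m = 21:57 UTC.
1 April 2022 is a Friday, so the first Monday is April 4 and the second is April 11.
1 November 2022 is a Tuesday, so the first Sunday is November 6 and the second is November 13.
At the standard offset (UTC+12:00), 21:57 UTC + 12h = 09:57 Othal Republic standard time (rolling into the next day, 11 March 2022).
Daylight saving runs 11 April – 13 November; the standard-time date in Othal Republic, March 11, 2022, is outside that window, so Othal Republic is on standard time at UTC+12:00.
21:57 UTC + 12h = 09:57 Othal Republic (rolling into the next day, 11 March 2022).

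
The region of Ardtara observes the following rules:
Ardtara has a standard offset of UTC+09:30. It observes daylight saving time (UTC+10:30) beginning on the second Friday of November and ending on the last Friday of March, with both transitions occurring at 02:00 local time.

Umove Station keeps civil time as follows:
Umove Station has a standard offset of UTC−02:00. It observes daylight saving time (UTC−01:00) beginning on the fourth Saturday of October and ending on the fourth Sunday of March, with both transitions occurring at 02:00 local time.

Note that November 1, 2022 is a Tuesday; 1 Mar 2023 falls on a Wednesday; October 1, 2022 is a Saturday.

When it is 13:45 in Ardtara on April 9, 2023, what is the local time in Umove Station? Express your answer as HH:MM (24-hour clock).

02:15

1 November 2022 is a Tuesday, so the first Friday is November 4 and the second is November 11.
1 March 2023 is a Wednesday, so Fridays fall on 3, 10, 17, 24, 31; the last is March 31.
Daylight saving runs 11 November 2022 – 31 March 2023; April 9, 2023 is outside that window, so Ardtara is on standard time at UTC+09:30.
13:45 Ardtara − 9h30m = 04:15 UTC.
1 October 2022 is a Saturday, so the first Saturday is October 1 and the fourth is October 22.
1 March 2023 is a Wednesday, so the first Sunday is March 5 and the fourth is March 26.
At the standard offset (UTC−02:00), 04:15 UTC − 2h = 02:15 Umove Station standard time.
The standard-time date in Umove Station, April 9, 2023, does not fall between 22 October 2022 and 26 March 2023, so daylight saving is not in effect and Umove Station is at UTC−02:00.
04:15 UTC − 2h = 02:15 Umove Station.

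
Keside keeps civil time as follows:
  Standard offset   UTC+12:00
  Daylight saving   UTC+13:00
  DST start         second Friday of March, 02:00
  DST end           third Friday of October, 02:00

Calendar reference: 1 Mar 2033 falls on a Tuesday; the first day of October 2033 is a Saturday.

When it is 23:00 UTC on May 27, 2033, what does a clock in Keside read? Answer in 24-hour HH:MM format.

1 March 2033 is a Tuesday, so the first Friday is March 4 and the second is March 11.
1 October 2033 is a Saturday, so the first Friday is October 7 and the third is October 21.
At the standard offset (UTC+12:00), 23:00 UTC + 12h = 11:00 Keside standard time (rolling into the next day, 28 May 2033).
Daylight saving runs 11 March – 21 October; the standard-time date in Keside, May 28, 2033, is inside that window, so Keside is at UTC+13:00.
23:00 UTC + 13h = 12:00 local (rolling into the next day, 28 May 2033).

12:00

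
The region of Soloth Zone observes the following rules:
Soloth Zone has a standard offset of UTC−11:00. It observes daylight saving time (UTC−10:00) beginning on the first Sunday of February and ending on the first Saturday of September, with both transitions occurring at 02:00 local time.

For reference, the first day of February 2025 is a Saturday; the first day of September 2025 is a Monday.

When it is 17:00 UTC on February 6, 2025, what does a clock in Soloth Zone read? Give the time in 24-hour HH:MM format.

07:00

1 February 2025 is a Saturday, so the first Sunday is February 2.
1 September 2025 is a Monday, so the first Saturday is September 6.
At the standard offset (UTC−11:00), 17:00 UTC − 11h = 06:00 Soloth Zone standard time.
The standard-time date in Soloth Zone, February 6, 2025, lies within the daylight-saving period (2 February – 6 September), so Soloth Zone is on daylight time, UTC−10:00.
17:00 UTC − 10h = 07:00 local.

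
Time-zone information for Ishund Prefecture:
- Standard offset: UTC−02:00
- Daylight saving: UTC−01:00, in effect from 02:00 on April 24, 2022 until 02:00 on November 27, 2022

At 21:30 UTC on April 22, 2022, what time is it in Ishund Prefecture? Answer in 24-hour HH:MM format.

At the standard offset (UTC−02:00), 21:30 UTC − 2h = 19:30 Ishund Prefecture standard time.
Daylight saving runs 24 April – 27 November; the standard-time date in Ishund Prefecture, April 22, 2022, is outside that window, so Ishund Prefecture is on standard time at UTC−02:00.
21:30 UTC − 2h = 19:30 local.

19:30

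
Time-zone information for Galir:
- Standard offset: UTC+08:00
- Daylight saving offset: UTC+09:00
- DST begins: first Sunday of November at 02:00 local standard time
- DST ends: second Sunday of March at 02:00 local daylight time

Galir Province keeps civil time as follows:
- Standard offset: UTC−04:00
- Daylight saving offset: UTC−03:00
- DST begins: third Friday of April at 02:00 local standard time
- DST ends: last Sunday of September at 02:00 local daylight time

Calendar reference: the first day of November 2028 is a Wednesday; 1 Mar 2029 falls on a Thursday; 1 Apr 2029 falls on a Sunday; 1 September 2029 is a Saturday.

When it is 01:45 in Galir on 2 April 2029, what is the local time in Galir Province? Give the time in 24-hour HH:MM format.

13:45

1 November 2028 is a Wednesday, so the first Sunday is November 5.
1 March 2029 is a Thursday, so the first Sunday is March 4 and the second is March 11.
Daylight saving runs 5 November 2028 – 11 March 2029; 2 April 2029 is outside that window, so Galir is on standard time at UTC+08:00.
01:45 Galir − 8h = 17:45 UTC (rolling into the previous day, 1 April 2029).
1 April 2029 is a Sunday, so the first Friday is April 6 and the third is April 20.
1 September 2029 is a Saturday, so Sundays fall on 2, 9, 16, 23, 30; the last is September 30.
At the standard offset (UTC−04:00), 17:45 UTC − 4h = 13:45 Galir Province standard time.
The standard-time date in Galir Province, 1 April 2029, is outside the daylight-saving period (20 April – 30 September), so Galir Province is on standard time, UTC−04:00.
17:45 UTC − 4h = 13:45 Galir Province.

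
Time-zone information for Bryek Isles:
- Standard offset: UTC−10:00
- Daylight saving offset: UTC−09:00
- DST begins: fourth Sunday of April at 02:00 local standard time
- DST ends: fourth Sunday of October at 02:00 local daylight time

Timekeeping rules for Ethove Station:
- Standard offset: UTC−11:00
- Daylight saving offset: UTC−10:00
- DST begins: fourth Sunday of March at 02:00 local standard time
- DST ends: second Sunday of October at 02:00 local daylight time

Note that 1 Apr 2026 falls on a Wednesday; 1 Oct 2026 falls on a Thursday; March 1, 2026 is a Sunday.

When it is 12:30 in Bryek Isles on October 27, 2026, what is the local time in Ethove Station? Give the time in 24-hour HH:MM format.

1 April 2026 is a Wednesday, so the first Sunday is April 5 and the fourth is April 26.
1 October 2026 is a Thursday, so the first Sunday is October 4 and the fourth is October 25.
Daylight saving runs 26 April – 25 October; October 27, 2026 is outside that window, so Bryek Isles is on standard time at UTC−10:00.
12:30 Bryek Isles + 10h = 22:30 UTC.
1 March 2026 is a Sunday, so the first Sunday is March 1 and the fourth is March 22.
1 October 2026 is a Thursday, so the first Sunday is October 4 and the second is October 11.
At the standard offset (UTC−11:00), 22:30 UTC − 11h = 11:30 Ethove Station standard time.
The standard-time date in Ethove Station, October 27, 2026, is outside the daylight-saving period (22 March – 11 October), so Ethove Station is on standard time, UTC−11:00.
22:30 UTC − 11h = 11:30 Ethove Station.

11:30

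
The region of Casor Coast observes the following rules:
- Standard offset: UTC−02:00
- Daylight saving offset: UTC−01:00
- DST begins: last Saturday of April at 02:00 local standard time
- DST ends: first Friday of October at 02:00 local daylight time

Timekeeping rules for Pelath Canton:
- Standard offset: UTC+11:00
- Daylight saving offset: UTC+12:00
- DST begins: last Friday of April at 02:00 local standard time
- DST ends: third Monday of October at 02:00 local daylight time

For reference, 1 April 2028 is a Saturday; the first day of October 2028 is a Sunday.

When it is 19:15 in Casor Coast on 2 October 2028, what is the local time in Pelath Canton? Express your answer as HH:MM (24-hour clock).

1 April 2028 is a Saturday, so Saturdays fall on 1, 8, 15, 22, 29; the last is April 29.
1 October 2028 is a Sunday, so the first Friday is October 6.
2 October 2028 lies within the daylight-saving period (29 April – 6 October), so Casor Coast is on daylight time, UTC−01:00.
19:15 Casor Coast + 1h = 20:15 UTC.
1 April 2028 is a Saturday, so Fridays fall on 7, 14, 21, 28; the last is April 28.
1 October 2028 is a Sunday, so the first Monday is October 2 and the third is October 16.
At the standard offset (UTC+11:00), 20:15 UTC + 11h = 07:15 Pelath Canton standard time (rolling into the next day, 3 October 2028).
The standard-time date in Pelath Canton, 3 October 2028, falls between 28 April and 16 October, so daylight saving is in effect and Pelath Canton is at UTC+12:00.
20:15 UTC + 12h = 08:15 Pelath Canton (rolling into the next day, 3 October 2028).

08:15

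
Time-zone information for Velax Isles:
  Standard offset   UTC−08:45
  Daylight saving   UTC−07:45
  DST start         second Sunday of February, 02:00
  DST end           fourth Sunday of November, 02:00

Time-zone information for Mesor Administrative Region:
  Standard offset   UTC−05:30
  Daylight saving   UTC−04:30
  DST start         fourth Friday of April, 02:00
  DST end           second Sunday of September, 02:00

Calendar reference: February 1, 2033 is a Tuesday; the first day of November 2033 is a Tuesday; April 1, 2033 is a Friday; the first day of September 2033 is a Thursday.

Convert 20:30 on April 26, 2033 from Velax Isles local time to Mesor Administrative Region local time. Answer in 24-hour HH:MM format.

1 February 2033 is a Tuesday, so the first Sunday is February 6 and the second is February 13.
1 November 2033 is a Tuesday, so the first Sunday is November 6 and the fourth is November 27.
April 26, 2033 lies within the daylight-saving period (13 February – 27 November), so Velax Isles is on daylight time, UTC−07:45.
20:30 Velax Isles + 7h45m = 04:15 UTC (rolling into the next day, 27 April 2033).
1 April 2033 is a Friday, so the first Friday is April 1 and the fourth is April 22.
1 September 2033 is a Thursday, so the first Sunday is September 4 and the second is September 11.
At the standard offset (UTC−05:30), 04:15 UTC − 5h30m = 22:45 Mesor Administrative Region standard time (rolling into the previous day, 26 April 2033).
The standard-time date in Mesor Administrative Region, April 26, 2033, falls between 22 April and 11 September, so daylight saving is in effect and Mesor Administrative Region is at UTC−04:30.
04:15 UTC − 4h30m = 23:45 Mesor Administrative Region (rolling into the previous day, 26 April 2033).

23:45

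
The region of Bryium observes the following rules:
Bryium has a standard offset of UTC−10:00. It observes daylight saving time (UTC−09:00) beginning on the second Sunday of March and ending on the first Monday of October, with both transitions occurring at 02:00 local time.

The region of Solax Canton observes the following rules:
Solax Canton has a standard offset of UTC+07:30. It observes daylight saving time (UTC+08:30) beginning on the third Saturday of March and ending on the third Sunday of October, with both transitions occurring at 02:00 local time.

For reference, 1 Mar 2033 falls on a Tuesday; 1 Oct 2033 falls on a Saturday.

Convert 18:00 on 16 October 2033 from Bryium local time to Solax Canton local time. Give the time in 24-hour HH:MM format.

1 March 2033 is a Tuesday, so the first Sunday is March 6 and the second is March 13.
1 October 2033 is a Saturday, so the first Monday is October 3.
Daylight saving runs 13 March – 3 October; 16 October 2033 is outside that window, so Bryium is on standard time at UTC−10:00.
18:00 Bryium + 10h = 04:00 UTC (rolling into the next day, 17 October 2033).
1 March 2033 is a Tuesday, so the first Saturday is March 5 and the third is March 19.
1 October 2033 is a Saturday, so the first Sunday is October 2 and the third is October 16.
At the standard offset (UTC+07:30), 04:00 UTC + 7h30m = 11:30 Solax Canton standard time.
Daylight saving runs 19 March – 16 October; the standard-time date in Solax Canton, 17 October 2033, is outside that window, so Solax Canton is on standard time at UTC+07:30.
04:00 UTC + 7h30m = 11:30 Solax Canton.

11:30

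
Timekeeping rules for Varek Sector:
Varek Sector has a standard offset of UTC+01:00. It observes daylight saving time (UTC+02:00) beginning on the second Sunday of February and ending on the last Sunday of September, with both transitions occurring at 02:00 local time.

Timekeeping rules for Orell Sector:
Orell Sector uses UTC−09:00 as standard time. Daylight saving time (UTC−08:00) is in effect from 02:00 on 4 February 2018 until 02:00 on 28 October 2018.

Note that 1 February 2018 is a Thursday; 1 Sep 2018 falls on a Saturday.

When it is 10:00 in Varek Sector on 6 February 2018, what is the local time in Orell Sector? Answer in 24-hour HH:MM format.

01:00

1 February 2018 is a Thursday, so the first Sunday is February 4 and the second is February 11.
1 September 2018 is a Saturday, so Sundays fall on 2, 9, 16, 23, 30; the last is September 30.
6 February 2018 is outside the daylight-saving period (11 February – 30 September), so Varek Sector is on standard time, UTC+01:00.
10:00 Varek Sector − 1h = 09:00 UTC.
At the standard offset (UTC−09:00), 09:00 UTC − 9h = 00:00 Orell Sector standard time.
Daylight saving runs 4 February – 28 October; the standard-time date in Orell Sector, 6 February 2018, is inside that window, so Orell Sector is at UTC−08:00.
09:00 UTC − 8h = 01:00 Orell Sector.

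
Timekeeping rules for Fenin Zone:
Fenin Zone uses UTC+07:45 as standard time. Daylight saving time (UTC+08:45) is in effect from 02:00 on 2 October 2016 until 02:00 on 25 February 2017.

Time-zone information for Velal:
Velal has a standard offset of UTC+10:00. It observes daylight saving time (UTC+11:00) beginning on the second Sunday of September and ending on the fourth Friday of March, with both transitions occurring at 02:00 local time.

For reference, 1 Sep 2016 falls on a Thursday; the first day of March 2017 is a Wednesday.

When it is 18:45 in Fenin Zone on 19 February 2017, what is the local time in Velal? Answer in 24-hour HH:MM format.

19 February 2017 lies within the daylight-saving period (2 October 2016 – 25 February 2017), so Fenin Zone is on daylight time, UTC+08:45.
18:45 Fenin Zone − 8h45m = 10:00 UTC.
1 September 2016 is a Thursday, so the first Sunday is September 4 and the second is September 11.
1 March 2017 is a Wednesday, so the first Friday is March 3 and the fourth is March 24.
At the standard offset (UTC+10:00), 10:00 UTC + 10h = 20:00 Velal standard time.
The standard-time date in Velal, 19 February 2017, lies within the daylight-saving period (11 September 2016 – 24 March 2017), so Velal is on daylight time, UTC+11:00.
10:00 UTC + 11h = 21:00 Velal.

21:00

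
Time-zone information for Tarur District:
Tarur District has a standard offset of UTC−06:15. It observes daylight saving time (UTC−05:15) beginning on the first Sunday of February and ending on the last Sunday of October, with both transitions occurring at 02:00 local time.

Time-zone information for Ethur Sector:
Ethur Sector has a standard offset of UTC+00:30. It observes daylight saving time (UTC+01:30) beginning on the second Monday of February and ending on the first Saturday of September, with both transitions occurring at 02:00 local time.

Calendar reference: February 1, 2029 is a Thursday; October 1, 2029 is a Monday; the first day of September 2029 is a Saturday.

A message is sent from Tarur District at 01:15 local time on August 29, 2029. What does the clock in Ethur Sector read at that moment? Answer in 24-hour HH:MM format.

08:00

1 February 2029 is a Thursday, so the first Sunday is February 4.
1 October 2029 is a Monday, so Sundays fall on 7, 14, 21, 28; the last is October 28.
Daylight saving runs 4 February – 28 October; August 29, 2029 is inside that window, so Tarur District is at UTC−05:15.
01:15 Tarur District + 5h15m = 06:30 UTC.
1 February 2029 is a Thursday, so the first Monday is February 5 and the second is February 12.
1 September 2029 is a Saturday, so the first Saturday is September 1.
At the standard offset (UTC+00:30), 06:30 UTC + 0h30m = 07:00 Ethur Sector standard time.
The standard-time date in Ethur Sector, August 29, 2029, falls between 12 February and 1 September, so daylight saving is in effect and Ethur Sector is at UTC+01:30.
06:30 UTC + 1h30m = 08:00 Ethur Sector.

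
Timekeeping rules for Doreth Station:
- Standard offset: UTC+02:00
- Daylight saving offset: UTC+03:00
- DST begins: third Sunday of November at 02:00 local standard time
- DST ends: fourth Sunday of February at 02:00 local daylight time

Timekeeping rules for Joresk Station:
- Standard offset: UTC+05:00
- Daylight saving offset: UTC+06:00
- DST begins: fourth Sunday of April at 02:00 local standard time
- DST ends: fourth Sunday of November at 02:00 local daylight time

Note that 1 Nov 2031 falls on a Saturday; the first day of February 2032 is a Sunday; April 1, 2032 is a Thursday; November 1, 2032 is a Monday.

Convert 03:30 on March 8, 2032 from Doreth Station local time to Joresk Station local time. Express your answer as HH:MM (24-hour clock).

1 November 2031 is a Saturday, so the first Sunday is November 2 and the third is November 16.
1 February 2032 is a Sunday, so the first Sunday is February 1 and the fourth is February 22.
March 8, 2032 is outside the daylight-saving period (16 November 2031 – 22 February 2032), so Doreth Station is on standard time, UTC+02:00.
03:30 Doreth Station − 2h = 01:30 UTC.
1 April 2032 is a Thursday, so the first Sunday is April 4 and the fourth is April 25.
1 November 2032 is a Monday, so the first Sunday is November 7 and the fourth is November 28.
At the standard offset (UTC+05:00), 01:30 UTC + 5h = 06:30 Joresk Station standard time.
Daylight saving runs 25 April – 28 November; the standard-time date in Joresk Station, March 8, 2032, is outside that window, so Joresk Station is on standard time at UTC+05:00.
01:30 UTC + 5h = 06:30 Joresk Station.

06:30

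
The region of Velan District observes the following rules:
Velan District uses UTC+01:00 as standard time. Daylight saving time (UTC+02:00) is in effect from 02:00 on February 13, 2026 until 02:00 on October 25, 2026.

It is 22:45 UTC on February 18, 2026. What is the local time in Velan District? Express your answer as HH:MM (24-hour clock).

At the standard offset (UTC+01:00), 22:45 UTC + 1h = 23:45 Velan District standard time.
Daylight saving runs 13 February – 25 October; the standard-time date in Velan District, February 18, 2026, is inside that window, so Velan District is at UTC+02:00.
22:45 UTC + 2h = 00:45 local (rolling into the next day, 19 February 2026).

00:45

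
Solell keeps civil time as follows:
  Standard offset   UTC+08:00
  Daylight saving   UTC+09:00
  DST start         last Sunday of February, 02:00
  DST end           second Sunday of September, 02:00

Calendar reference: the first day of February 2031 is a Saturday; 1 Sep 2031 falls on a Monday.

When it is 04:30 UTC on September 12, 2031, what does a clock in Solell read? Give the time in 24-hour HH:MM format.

1 February 2031 is a Saturday, so Sundays fall on 2, 9, 16, 23; the last is February 23.
1 September 2031 is a Monday, so the first Sunday is September 7 and the second is September 14.
At the standard offset (UTC+08:00), 04:30 UTC + 8h = 12:30 Solell standard time.
The standard-time date in Solell, September 12, 2031, falls between 23 February and 14 September, so daylight saving is in effect and Solell is at UTC+09:00.
04:30 UTC + 9h = 13:30 local.

13:30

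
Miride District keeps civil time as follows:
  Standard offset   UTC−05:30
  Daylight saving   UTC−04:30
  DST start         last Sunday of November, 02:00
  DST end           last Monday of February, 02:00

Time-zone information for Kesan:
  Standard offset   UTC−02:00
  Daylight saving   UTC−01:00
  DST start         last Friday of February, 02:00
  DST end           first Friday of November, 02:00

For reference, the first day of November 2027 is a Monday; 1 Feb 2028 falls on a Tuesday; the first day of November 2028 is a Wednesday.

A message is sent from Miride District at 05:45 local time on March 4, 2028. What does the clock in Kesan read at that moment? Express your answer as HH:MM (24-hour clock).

1 November 2027 is a Monday, so Sundays fall on 7, 14, 21, 28; the last is November 28.
1 February 2028 is a Tuesday, so Mondays fall on 7, 14, 21, 28; the last is February 28.
Daylight saving runs 28 November 2027 – 28 February 2028; March 4, 2028 is outside that window, so Miride District is on standard time at UTC−05:30.
05:45 Miride District + 5h30m = 11:15 UTC.
1 February 2028 is a Tuesday, so Fridays fall on 4, 11, 18, 25; the last is February 25.
1 November 2028 is a Wednesday, so the first Friday is November 3.
At the standard offset (UTC−02:00), 11:15 UTC − 2h = 09:15 Kesan standard time.
The standard-time date in Kesan, March 4, 2028, lies within the daylight-saving period (25 February – 3 November), so Kesan is on daylight time, UTC−01:00.
11:15 UTC − 1h = 10:15 Kesan.

10:15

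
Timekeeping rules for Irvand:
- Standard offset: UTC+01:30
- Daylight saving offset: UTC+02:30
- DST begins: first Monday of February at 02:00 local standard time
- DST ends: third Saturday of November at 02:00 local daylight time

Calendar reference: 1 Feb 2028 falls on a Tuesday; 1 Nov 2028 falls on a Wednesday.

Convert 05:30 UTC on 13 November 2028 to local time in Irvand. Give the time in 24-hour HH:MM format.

08:00

1 February 2028 is a Tuesday, so the first Monday is February 7.
1 November 2028 is a Wednesday, so the first Saturday is November 4 and the third is November 18.
At the standard offset (UTC+01:30), 05:30 UTC + 1h30m = 07:00 Irvand standard time.
The standard-time date in Irvand, 13 November 2028, lies within the daylight-saving period (7 February – 18 November), so Irvand is on daylight time, UTC+02:30.
05:30 UTC + 2h30m = 08:00 local.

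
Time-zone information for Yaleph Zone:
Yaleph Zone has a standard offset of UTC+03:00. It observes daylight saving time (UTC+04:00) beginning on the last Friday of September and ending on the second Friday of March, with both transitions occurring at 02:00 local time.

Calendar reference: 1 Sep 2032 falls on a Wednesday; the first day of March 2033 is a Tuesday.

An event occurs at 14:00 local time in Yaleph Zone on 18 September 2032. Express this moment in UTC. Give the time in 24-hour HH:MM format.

11:00

1 September 2032 is a Wednesday, so Fridays fall on 3, 10, 17, 24; the last is September 24.
1 March 2033 is a Tuesday, so the first Friday is March 4 and the second is March 11.
18 September 2032 does not fall between 24 September 2032 and 11 March 2033, so daylight saving is not in effect and Yaleph Zone is at UTC+03:00.
14:00 local − 3h = 11:00 UTC.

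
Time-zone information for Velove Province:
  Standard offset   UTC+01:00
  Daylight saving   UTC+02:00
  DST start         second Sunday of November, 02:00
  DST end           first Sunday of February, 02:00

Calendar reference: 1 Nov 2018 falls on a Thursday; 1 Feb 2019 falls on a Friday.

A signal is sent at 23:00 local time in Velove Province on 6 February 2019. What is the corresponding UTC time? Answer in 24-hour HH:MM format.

22:00

1 November 2018 is a Thursday, so the first Sunday is November 4 and the second is November 11.
1 February 2019 is a Friday, so the first Sunday is February 3.
6 February 2019 does not fall between 11 November 2018 and 3 February 2019, so daylight saving is not in effect and Velove Province is at UTC+01:00.
23:00 local − 1h = 22:00 UTC.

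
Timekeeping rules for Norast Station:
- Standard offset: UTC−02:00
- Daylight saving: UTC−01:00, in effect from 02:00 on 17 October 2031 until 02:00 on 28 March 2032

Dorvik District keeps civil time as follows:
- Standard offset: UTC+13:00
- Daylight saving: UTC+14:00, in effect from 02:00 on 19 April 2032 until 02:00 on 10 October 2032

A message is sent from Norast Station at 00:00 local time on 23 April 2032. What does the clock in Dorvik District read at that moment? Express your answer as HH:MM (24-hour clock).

Daylight saving runs 17 October 2031 – 28 March 2032; 23 April 2032 is outside that window, so Norast Station is on standard time at UTC−02:00.
00:00 Norast Station + 2h = 02:00 UTC.
At the standard offset (UTC+13:00), 02:00 UTC + 13h = 15:00 Dorvik District standard time.
The standard-time date in Dorvik District, 23 April 2032, lies within the daylight-saving period (19 April – 10 October), so Dorvik District is on daylight time, UTC+14:00.
02:00 UTC + 14h = 16:00 Dorvik District.

16:00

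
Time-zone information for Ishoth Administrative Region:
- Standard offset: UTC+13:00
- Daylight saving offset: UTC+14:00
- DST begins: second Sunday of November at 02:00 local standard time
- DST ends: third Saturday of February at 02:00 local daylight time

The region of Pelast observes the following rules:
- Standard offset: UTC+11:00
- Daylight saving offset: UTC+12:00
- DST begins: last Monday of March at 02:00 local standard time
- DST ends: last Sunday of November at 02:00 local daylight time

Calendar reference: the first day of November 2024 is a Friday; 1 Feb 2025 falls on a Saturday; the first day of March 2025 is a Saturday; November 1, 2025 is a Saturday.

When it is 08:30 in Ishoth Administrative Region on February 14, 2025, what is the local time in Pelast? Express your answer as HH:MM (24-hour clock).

1 November 2024 is a Friday, so the first Sunday is November 3 and the second is November 10.
1 February 2025 is a Saturday, so the first Saturday is February 1 and the third is February 15.
Daylight saving runs 10 November 2024 – 15 February 2025; February 14, 2025 is inside that window, so Ishoth Administrative Region is at UTC+14:00.
08:30 Ishoth Administrative Region − 14h = 18:30 UTC (rolling into the previous day, 13 February 2025).
1 March 2025 is a Saturday, so Mondays fall on 3, 10, 17, 24, 31; the last is March 31.
1 November 2025 is a Saturday, so Sundays fall on 2, 9, 16, 23, 30; the last is November 30.
At the standard offset (UTC+11:00), 18:30 UTC + 11h = 05:30 Pelast standard time (rolling into the next day, 14 February 2025).
Daylight saving runs 31 March – 30 November; the standard-time date in Pelast, February 14, 2025, is outside that window, so Pelast is on standard time at UTC+11:00.
18:30 UTC + 11h = 05:30 Pelast (rolling into the next day, 14 February 2025).

05:30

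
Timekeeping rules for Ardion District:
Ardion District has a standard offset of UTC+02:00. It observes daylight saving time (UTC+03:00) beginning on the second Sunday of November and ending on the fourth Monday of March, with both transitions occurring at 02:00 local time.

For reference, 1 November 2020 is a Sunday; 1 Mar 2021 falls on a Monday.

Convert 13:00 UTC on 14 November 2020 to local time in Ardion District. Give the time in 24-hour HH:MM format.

1 November 2020 is a Sunday, so the first Sunday is November 1 and the second is November 8.
1 March 2021 is a Monday, so the first Monday is March 1 and the fourth is March 22.
At the standard offset (UTC+02:00), 13:00 UTC + 2h = 15:00 Ardion District standard time.
The standard-time date in Ardion District, 14 November 2020, lies within the daylight-saving period (8 November 2020 – 22 March 2021), so Ardion District is on daylight time, UTC+03:00.
13:00 UTC + 3h = 16:00 local.

16:00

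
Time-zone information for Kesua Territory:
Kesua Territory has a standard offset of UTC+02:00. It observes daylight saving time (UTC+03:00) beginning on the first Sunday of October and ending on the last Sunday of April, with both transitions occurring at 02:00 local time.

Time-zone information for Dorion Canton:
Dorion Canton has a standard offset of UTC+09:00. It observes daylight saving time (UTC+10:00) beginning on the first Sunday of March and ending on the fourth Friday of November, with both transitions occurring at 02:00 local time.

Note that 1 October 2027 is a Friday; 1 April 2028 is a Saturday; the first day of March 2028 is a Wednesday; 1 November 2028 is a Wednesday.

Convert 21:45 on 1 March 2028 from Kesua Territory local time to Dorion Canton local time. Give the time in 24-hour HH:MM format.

1 October 2027 is a Friday, so the first Sunday is October 3.
1 April 2028 is a Saturday, so Sundays fall on 2, 9, 16, 23, 30; the last is April 30.
Daylight saving runs 3 October 2027 – 30 April 2028; 1 March 2028 is inside that window, so Kesua Territory is at UTC+03:00.
21:45 Kesua Territory − 3h = 18:45 UTC.
1 March 2028 is a Wednesday, so the first Sunday is March 5.
1 November 2028 is a Wednesday, so the first Friday is November 3 and the fourth is November 24.
At the standard offset (UTC+09:00), 18:45 UTC + 9h = 03:45 Dorion Canton standard time (rolling into the next day, 2 March 2028).
The standard-time date in Dorion Canton, 2 March 2028, is outside the daylight-saving period (5 March – 24 November), so Dorion Canton is on standard time, UTC+09:00.
18:45 UTC + 9h = 03:45 Dorion Canton (rolling into the next day, 2 March 2028).

03:45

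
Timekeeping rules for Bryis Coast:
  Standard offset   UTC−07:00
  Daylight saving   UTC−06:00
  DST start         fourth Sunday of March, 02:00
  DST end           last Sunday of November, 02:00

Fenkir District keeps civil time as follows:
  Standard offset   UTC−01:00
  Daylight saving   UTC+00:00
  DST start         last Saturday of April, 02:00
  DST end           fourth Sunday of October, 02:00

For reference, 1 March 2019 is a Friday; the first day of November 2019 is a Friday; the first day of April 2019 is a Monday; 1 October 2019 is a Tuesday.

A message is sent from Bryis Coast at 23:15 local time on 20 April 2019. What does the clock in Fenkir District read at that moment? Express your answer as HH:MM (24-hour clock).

04:15

1 March 2019 is a Friday, so the first Sunday is March 3 and the fourth is March 24.
1 November 2019 is a Friday, so Sundays fall on 3, 10, 17, 24; the last is November 24.
20 April 2019 lies within the daylight-saving period (24 March – 24 November), so Bryis Coast is on daylight time, UTC−06:00.
23:15 Bryis Coast + 6h = 05:15 UTC (rolling into the next day, 21 April 2019).
1 April 2019 is a Monday, so Saturdays fall on 6, 13, 20, 27; the last is April 27.
1 October 2019 is a Tuesday, so the first Sunday is October 6 and the fourth is October 27.
At the standard offset (UTC−01:00), 05:15 UTC − 1h = 04:15 Fenkir District standard time.
Daylight saving runs 27 April – 27 October; the standard-time date in Fenkir District, 21 April 2019, is outside that window, so Fenkir District is on standard time at UTC−01:00.
05:15 UTC − 1h = 04:15 Fenkir District.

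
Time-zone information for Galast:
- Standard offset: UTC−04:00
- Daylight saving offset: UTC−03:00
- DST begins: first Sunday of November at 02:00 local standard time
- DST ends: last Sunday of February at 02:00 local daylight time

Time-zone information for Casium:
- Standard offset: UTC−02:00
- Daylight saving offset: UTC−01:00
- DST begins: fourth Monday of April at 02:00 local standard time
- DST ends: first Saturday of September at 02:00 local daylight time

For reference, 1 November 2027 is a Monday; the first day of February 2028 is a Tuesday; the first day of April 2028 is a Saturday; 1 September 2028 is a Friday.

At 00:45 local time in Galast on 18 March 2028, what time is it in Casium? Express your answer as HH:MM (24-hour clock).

1 November 2027 is a Monday, so the first Sunday is November 7.
1 February 2028 is a Tuesday, so Sundays fall on 6, 13, 20, 27; the last is February 27.
18 March 2028 does not fall between 7 November 2027 and 27 February 2028, so daylight saving is not in effect and Galast is at UTC−04:00.
00:45 Galast + 4h = 04:45 UTC.
1 April 2028 is a Saturday, so the first Monday is April 3 and the fourth is April 24.
1 September 2028 is a Friday, so the first Saturday is September 2.
At the standard offset (UTC−02:00), 04:45 UTC − 2h = 02:45 Casium standard time.
The standard-time date in Casium, 18 March 2028, does not fall between 24 April and 2 September, so daylight saving is not in effect and Casium is at UTC−02:00.
04:45 UTC − 2h = 02:45 Casium.

02:45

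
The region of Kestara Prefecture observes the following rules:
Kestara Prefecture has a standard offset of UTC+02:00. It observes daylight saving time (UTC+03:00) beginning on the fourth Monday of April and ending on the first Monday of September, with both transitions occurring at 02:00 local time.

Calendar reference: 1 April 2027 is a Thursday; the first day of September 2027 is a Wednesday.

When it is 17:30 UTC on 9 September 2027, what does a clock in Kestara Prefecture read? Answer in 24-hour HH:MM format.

19:30

1 April 2027 is a Thursday, so the first Monday is April 5 and the fourth is April 26.
1 September 2027 is a Wednesday, so the first Monday is September 6.
At the standard offset (UTC+02:00), 17:30 UTC + 2h = 19:30 Kestara Prefecture standard time.
The standard-time date in Kestara Prefecture, 9 September 2027, is outside the daylight-saving period (26 April – 6 September), so Kestara Prefecture is on standard time, UTC+02:00.
17:30 UTC + 2h = 19:30 local.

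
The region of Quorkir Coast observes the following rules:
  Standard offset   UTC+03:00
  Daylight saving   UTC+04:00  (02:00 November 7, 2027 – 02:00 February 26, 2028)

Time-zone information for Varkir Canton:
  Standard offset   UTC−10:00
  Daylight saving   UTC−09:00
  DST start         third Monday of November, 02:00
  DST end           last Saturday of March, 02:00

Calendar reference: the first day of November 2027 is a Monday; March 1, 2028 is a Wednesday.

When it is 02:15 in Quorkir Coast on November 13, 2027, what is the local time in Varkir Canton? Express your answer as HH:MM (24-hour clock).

November 13, 2027 lies within the daylight-saving period (7 November 2027 – 26 February 2028), so Quorkir Coast is on daylight time, UTC+04:00.
02:15 Quorkir Coast − 4h = 22:15 UTC (rolling into the previous day, 12 November 2027).
1 November 2027 is a Monday, so the first Monday is November 1 and the third is November 15.
1 March 2028 is a Wednesday, so Saturdays fall on 4, 11, 18, 25; the last is March 25.
At the standard offset (UTC−10:00), 22:15 UTC − 10h = 12:15 Varkir Canton standard time.
The standard-time date in Varkir Canton, November 12, 2027, does not fall between 15 November 2027 and 25 March 2028, so daylight saving is not in effect and Varkir Canton is at UTC−10:00.
22:15 UTC − 10h = 12:15 Varkir Canton.

12:15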